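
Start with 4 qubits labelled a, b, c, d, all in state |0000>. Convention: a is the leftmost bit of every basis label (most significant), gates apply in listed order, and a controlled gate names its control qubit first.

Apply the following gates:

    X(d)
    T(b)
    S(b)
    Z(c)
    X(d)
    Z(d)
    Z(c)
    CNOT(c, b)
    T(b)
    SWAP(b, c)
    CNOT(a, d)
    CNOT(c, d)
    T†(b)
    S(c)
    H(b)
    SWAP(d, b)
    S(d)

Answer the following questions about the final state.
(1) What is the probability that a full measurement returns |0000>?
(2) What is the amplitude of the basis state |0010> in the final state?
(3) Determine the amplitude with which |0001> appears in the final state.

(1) The probability of measuring |0000> is 1/2.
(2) The final state's coefficient on |0010> equals 0.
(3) The final state's coefficient on |0001> equals sqrt(2)*I/2.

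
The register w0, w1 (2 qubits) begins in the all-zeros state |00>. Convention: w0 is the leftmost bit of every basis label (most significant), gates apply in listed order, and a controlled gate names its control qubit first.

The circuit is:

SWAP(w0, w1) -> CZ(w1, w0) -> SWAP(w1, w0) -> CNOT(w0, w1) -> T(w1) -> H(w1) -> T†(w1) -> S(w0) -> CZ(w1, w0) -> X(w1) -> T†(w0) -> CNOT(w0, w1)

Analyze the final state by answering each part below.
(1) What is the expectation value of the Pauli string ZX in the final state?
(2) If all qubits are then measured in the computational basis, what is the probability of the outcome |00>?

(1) The expectation value of ZX is sqrt(2)/2.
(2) A full measurement returns |00> with probability 1/2.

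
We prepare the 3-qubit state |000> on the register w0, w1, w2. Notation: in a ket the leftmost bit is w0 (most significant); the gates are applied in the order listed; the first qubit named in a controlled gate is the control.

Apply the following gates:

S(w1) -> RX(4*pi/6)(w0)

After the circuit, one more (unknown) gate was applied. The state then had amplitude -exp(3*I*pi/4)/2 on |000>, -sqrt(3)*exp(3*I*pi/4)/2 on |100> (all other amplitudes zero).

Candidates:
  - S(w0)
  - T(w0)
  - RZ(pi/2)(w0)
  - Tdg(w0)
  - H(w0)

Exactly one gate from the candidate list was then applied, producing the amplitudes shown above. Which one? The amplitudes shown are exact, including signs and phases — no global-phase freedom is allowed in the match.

It was RZ(pi/2)(w0) that produced the state shown.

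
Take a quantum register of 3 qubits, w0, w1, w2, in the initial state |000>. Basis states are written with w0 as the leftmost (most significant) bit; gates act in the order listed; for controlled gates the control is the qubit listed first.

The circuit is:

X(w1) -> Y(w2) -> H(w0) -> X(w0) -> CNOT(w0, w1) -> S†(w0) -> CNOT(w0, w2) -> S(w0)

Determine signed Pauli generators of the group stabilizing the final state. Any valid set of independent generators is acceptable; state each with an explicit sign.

One valid set of independent stabilizer generators is +XXX, -ZIZ, +IZZ (any independent generating set of the same group is equally correct).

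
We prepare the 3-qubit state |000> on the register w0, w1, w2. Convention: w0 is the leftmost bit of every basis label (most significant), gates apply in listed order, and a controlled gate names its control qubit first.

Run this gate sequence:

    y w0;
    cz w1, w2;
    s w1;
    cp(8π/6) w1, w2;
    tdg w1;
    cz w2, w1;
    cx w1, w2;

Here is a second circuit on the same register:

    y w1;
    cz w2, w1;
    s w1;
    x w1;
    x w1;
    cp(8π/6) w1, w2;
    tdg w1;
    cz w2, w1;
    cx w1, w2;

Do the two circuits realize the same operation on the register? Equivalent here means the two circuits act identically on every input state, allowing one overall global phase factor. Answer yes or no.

No — the two circuits implement different unitaries, even allowing a global phase.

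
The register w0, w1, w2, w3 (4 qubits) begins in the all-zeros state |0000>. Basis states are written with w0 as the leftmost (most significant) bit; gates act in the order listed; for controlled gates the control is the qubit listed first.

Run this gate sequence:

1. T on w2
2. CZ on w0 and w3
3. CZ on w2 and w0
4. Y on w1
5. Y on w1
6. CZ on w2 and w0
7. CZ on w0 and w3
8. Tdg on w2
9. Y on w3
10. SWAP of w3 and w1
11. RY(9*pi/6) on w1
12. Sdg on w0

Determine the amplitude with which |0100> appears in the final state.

The amplitude on |0100> is -sqrt(2)*I/2. Key observation: gates 1-8 undo each other exactly, leaving only the rest of the circuit to track.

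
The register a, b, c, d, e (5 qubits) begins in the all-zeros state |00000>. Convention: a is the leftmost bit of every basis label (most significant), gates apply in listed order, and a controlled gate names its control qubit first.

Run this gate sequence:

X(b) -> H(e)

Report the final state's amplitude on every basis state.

After the circuit, the state carries amplitude sqrt(2)/2 on |01000>, sqrt(2)/2 on |01001>, and 0 on every other basis state.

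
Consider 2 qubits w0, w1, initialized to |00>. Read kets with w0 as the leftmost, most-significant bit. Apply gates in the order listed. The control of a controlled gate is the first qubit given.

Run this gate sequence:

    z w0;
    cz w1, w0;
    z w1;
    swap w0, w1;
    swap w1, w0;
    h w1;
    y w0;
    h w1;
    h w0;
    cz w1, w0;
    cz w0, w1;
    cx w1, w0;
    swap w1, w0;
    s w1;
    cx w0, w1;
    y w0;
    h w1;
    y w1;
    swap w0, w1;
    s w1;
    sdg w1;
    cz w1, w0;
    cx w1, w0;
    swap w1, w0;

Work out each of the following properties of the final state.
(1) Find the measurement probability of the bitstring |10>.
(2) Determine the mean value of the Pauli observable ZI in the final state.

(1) Outcome |10> occurs with probability 1/2.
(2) In the final state, ZI has expectation -1.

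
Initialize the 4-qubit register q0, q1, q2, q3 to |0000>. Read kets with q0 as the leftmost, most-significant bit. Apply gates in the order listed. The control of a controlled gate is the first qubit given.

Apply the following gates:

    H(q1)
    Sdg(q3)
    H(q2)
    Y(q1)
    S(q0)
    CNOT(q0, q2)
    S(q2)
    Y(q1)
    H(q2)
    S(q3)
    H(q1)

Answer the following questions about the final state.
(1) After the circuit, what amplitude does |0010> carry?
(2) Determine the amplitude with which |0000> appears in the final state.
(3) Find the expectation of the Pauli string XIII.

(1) The final state's coefficient on |0010> equals 1/2 - I/2.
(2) The final state's coefficient on |0000> equals 1/2 + I/2.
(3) In the final state, XIII has expectation 0.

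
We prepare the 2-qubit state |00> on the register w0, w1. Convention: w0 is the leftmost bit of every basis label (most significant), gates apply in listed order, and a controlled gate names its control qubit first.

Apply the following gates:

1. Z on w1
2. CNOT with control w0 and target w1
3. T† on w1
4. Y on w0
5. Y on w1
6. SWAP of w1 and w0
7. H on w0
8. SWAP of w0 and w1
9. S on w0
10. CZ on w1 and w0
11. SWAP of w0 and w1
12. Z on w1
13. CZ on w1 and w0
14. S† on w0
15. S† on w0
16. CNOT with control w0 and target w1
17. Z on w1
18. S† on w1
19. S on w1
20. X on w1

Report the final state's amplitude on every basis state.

After the circuit, the state carries amplitude -sqrt(2)*I/2 on |00>, 0 on |01>, 0 on |10>, sqrt(2)*I/2 on |11>.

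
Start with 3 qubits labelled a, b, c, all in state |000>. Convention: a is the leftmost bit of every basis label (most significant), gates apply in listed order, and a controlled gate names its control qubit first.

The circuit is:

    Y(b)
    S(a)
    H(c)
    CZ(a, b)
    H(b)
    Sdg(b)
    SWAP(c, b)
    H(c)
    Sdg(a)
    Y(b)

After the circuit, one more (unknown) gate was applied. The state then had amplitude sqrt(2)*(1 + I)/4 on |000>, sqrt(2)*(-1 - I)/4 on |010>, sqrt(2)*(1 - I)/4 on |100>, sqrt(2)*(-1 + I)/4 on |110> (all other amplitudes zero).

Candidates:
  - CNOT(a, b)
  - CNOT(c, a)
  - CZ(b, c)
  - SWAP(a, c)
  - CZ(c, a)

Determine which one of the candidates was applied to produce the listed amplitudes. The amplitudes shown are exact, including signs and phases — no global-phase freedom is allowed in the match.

The applied gate was SWAP(a, c).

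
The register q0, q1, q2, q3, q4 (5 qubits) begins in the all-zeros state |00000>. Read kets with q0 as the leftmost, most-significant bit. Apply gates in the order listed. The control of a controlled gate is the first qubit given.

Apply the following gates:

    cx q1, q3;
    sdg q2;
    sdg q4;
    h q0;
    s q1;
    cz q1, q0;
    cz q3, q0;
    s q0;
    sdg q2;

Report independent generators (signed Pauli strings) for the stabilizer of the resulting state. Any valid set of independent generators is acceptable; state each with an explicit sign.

The final state is stabilized by the group generated by +YIIII, +IZIII, +IIZII, +IIIZI, +IIIIZ; other independent generating sets are equally valid.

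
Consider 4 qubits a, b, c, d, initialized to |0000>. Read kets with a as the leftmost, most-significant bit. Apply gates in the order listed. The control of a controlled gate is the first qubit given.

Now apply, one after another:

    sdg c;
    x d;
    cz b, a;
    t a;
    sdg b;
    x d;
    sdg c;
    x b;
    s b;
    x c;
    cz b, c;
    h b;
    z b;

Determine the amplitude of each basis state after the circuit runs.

The resulting statevector has amplitude -sqrt(2)*I/2 on |0010>, -sqrt(2)*I/2 on |0110>, and 0 on every other basis state.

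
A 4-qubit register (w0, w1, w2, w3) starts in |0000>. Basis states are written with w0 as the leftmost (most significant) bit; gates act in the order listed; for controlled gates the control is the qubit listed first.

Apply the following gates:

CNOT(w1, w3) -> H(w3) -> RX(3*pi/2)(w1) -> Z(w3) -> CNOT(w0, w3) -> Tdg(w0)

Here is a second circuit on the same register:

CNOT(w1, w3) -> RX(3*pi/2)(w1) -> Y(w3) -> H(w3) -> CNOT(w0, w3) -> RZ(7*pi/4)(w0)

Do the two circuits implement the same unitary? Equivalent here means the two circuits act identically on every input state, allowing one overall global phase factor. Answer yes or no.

No — the two circuits implement different unitaries, even allowing a global phase.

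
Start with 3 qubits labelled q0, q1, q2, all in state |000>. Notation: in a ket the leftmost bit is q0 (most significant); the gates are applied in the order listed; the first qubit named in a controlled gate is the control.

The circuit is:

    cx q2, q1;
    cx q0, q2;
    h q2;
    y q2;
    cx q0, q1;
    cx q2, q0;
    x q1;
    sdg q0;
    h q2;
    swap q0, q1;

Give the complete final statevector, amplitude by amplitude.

The resulting statevector has amplitude 0 on |000>, 0 on |001>, 0 on |010>, 0 on |011>, -I/2 on |100>, -I/2 on |101>, 1/2 on |110>, -1/2 on |111>.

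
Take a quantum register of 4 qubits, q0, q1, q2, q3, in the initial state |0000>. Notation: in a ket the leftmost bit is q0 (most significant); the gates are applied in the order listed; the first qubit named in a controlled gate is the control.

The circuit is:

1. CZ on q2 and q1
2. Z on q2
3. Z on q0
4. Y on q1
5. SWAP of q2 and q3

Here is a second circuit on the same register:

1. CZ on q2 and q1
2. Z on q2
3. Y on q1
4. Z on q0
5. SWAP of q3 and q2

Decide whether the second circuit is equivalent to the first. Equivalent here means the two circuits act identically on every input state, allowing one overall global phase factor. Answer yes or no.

Yes: on every input state the two circuits agree up to one overall phase factor.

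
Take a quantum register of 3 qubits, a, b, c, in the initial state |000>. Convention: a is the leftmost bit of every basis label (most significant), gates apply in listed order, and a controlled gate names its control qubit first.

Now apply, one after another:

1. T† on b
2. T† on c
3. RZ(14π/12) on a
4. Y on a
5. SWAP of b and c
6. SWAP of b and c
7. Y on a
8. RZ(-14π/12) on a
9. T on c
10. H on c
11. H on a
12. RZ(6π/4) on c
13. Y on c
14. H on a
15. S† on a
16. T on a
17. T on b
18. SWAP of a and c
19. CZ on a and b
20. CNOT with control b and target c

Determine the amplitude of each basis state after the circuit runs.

The final amplitudes are sqrt(2)*exp(I*pi/4)/2 on |000>, -sqrt(2)*exp(3*I*pi/4)/2 on |100>, and 0 on every other basis state. Key observation: steps 2-9 multiply out to the identity, so the circuit reduces to the remaining gates.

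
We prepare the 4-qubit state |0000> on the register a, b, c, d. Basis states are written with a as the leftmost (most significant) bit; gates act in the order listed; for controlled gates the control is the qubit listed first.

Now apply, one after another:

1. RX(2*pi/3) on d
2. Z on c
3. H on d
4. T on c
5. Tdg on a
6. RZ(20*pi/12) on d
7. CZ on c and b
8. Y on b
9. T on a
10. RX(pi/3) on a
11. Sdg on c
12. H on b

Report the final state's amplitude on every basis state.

After the circuit, the state carries amplitude (-3 - sqrt(3)*I)*exp(I*pi/6)/8 on |0000>, -3*exp(5*I*pi/6)/8 - sqrt(3)*exp(I*pi/3)/8 on |0001>, 0 on |0010>, 0 on |0011>, (3 + sqrt(3)*I)*exp(I*pi/6)/8 on |0100>, sqrt(3)*exp(I*pi/3)/8 + 3*exp(5*I*pi/6)/8 on |0101>, 0 on |0110>, 0 on |0111>, (-1 + sqrt(3)*I)*exp(I*pi/6)/8 on |1000>, -sqrt(3)*exp(I*pi/3)/8 + exp(5*I*pi/6)/8 on |1001>, 0 on |1010>, 0 on |1011>, (1 - sqrt(3)*I)*exp(I*pi/6)/8 on |1100>, -exp(5*I*pi/6)/8 + sqrt(3)*exp(I*pi/3)/8 on |1101>, 0 on |1110>, 0 on |1111>.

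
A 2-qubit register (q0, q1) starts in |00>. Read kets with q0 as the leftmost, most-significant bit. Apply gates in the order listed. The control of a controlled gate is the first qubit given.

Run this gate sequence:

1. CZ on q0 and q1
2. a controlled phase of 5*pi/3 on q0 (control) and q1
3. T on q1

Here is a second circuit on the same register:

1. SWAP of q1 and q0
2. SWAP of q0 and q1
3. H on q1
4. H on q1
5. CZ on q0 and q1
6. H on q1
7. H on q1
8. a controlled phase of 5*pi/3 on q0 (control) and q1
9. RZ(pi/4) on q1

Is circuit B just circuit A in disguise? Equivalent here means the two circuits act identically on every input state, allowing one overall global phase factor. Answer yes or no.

Yes, they are equivalent — the unitaries differ by at most a global phase.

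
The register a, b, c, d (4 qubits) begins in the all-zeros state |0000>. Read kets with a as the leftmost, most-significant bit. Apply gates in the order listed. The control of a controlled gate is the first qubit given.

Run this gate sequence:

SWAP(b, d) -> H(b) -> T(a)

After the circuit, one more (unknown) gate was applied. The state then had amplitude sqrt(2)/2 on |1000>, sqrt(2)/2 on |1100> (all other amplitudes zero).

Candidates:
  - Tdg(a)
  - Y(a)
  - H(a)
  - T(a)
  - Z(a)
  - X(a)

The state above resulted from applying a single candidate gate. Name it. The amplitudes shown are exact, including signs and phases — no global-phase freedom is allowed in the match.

The applied gate was X(a).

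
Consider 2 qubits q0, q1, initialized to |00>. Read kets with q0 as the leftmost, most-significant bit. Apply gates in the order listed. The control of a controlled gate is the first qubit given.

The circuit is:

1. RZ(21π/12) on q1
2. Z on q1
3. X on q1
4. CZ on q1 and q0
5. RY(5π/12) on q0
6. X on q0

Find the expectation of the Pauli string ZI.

The observable ZI averages to -sqrt(6)/4 + sqrt(2)/4.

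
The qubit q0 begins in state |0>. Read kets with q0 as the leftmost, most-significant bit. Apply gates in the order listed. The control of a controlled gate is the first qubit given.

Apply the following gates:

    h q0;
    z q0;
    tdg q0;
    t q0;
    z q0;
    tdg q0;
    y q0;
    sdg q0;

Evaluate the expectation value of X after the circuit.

The observable X averages to -sqrt(2)/2. Key observation: the block from step 2 through step 5 cancels to the identity and can be dropped.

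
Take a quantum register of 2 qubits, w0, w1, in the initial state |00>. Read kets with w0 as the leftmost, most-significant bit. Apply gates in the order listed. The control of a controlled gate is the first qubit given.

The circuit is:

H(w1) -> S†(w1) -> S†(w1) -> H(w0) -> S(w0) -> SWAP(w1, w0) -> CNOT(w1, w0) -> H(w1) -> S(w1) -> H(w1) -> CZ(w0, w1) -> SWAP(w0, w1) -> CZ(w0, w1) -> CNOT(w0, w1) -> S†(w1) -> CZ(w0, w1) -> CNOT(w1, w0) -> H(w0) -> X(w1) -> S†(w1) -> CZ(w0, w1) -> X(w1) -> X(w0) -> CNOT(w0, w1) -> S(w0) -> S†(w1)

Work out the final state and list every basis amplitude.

The final amplitudes are sqrt(2)*(1 + I)/4 on |00>, sqrt(2)*(1 - I)/4 on |01>, sqrt(2)*(-1 + I)/4 on |10>, sqrt(2)*(1 + I)/4 on |11>.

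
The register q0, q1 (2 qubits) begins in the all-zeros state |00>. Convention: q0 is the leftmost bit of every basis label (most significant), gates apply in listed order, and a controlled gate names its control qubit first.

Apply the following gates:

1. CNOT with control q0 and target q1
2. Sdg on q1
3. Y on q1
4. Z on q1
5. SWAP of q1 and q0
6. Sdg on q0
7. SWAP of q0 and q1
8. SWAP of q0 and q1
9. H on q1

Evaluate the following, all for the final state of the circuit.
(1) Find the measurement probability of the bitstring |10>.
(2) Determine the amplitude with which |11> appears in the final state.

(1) Outcome |10> occurs with probability 1/2.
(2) The amplitude on |11> is -sqrt(2)/2.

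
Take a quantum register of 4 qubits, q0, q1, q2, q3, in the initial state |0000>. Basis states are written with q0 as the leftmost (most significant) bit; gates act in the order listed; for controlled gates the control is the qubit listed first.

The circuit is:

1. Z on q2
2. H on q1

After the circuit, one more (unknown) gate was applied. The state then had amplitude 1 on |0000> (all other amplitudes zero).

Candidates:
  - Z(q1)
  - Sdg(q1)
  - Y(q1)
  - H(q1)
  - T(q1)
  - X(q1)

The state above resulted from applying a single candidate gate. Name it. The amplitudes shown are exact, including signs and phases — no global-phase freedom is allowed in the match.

It was H(q1) that produced the state shown.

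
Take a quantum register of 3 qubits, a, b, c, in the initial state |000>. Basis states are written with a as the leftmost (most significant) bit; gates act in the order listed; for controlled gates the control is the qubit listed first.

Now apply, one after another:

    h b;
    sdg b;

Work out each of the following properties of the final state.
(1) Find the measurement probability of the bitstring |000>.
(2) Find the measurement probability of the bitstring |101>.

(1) A full measurement returns |000> with probability 1/2.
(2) Outcome |101> occurs with probability 0.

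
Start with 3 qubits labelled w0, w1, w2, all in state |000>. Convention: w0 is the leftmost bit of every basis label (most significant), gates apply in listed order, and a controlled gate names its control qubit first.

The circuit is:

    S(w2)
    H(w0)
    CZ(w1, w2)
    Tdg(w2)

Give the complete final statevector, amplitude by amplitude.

After the circuit, the state carries amplitude sqrt(2)/2 on |000>, sqrt(2)/2 on |100>, and 0 on every other basis state.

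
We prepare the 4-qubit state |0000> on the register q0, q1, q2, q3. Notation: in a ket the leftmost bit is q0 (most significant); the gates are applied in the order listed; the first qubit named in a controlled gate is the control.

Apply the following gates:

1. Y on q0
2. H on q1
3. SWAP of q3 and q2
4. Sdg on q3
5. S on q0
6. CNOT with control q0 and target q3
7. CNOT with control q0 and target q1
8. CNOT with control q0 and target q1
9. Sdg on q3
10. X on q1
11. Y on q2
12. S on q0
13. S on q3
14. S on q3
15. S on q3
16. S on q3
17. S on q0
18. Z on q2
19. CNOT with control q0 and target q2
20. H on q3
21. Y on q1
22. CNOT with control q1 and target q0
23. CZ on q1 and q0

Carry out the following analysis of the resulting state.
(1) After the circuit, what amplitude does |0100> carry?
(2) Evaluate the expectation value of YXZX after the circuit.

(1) The final state's coefficient on |0100> equals -I/2.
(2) The expectation value of YXZX is 0.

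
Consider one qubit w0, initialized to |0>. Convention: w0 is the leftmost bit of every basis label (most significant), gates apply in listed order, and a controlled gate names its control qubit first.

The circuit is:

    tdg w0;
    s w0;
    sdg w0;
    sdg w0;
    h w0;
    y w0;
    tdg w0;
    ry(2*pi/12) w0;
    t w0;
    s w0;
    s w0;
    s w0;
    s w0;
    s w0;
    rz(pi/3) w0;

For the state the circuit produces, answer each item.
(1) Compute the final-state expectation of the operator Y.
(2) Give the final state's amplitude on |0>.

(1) The expectation value of Y is 1/8 - 3*sqrt(3)/8. Key observation: steps 10-13 multiply out to the identity, so the circuit reduces to the remaining gates.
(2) |0> carries amplitude ((-1 + sqrt(3))*exp(2*I*pi/3) + (1 + sqrt(3))*exp(11*I*pi/12))*exp(5*I*pi/12)/4 in the final state.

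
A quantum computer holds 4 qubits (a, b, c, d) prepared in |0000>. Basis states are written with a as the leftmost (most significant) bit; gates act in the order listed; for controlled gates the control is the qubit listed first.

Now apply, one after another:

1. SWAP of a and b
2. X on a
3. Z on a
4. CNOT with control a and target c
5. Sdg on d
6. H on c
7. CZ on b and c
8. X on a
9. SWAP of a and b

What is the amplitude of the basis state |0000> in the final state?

The amplitude on |0000> is -sqrt(2)/2.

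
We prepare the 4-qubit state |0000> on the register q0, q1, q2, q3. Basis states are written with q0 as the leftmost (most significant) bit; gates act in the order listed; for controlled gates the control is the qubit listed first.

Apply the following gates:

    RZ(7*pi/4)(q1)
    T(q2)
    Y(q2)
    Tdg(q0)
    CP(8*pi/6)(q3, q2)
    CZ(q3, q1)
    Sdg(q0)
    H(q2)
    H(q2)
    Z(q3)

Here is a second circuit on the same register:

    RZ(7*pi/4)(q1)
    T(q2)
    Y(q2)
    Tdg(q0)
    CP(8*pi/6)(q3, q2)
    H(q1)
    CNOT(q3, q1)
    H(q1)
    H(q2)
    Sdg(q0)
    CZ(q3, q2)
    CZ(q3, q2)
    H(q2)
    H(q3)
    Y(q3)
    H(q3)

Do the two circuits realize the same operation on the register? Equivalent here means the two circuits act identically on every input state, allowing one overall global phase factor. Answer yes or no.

No: there is an input state on which the two circuits produce genuinely different outputs (not merely differing by a phase).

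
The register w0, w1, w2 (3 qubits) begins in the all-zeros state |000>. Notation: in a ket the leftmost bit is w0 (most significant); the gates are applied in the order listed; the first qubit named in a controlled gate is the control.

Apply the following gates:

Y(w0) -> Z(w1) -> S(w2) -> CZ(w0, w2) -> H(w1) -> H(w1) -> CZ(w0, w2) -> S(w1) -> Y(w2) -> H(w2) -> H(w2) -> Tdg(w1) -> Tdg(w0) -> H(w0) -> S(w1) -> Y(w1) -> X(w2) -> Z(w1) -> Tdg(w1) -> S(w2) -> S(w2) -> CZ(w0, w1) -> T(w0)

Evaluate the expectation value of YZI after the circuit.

The expectation value of YZI is -sqrt(2)/2. Key observation: steps 4-7 multiply out to the identity, so the circuit reduces to the remaining gates.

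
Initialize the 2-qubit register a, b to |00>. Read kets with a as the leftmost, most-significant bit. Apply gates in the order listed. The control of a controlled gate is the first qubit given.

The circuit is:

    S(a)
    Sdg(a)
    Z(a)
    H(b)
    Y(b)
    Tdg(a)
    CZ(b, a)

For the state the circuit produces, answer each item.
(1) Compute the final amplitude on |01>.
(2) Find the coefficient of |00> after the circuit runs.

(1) |01> carries amplitude sqrt(2)*I/2 in the final state.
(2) |00> carries amplitude -sqrt(2)*I/2 in the final state.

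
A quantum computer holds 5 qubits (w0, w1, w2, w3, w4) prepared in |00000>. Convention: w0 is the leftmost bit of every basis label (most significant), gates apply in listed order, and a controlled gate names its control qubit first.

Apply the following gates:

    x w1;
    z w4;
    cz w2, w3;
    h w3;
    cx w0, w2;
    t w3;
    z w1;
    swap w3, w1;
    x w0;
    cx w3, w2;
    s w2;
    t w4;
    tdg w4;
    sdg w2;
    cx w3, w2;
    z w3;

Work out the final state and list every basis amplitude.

The final amplitudes are sqrt(2)/2 on |10010>, sqrt(2)*exp(I*pi/4)/2 on |11010>, and 0 on every other basis state. Key observation: steps 10-15 multiply out to the identity, so the circuit reduces to the remaining gates.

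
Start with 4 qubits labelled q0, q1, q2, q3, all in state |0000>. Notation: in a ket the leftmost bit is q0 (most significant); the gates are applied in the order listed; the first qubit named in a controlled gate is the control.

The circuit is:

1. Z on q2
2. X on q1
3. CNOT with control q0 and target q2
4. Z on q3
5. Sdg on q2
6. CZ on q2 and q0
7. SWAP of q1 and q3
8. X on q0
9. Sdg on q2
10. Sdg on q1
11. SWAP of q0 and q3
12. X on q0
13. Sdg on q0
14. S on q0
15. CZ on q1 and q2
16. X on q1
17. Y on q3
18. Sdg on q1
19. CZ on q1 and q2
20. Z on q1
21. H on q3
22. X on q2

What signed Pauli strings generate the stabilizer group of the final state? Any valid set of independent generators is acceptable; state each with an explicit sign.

The final state is stabilized by the group generated by +IIIX, +ZIII, -IZII, -IIZI; other independent generating sets are equally valid.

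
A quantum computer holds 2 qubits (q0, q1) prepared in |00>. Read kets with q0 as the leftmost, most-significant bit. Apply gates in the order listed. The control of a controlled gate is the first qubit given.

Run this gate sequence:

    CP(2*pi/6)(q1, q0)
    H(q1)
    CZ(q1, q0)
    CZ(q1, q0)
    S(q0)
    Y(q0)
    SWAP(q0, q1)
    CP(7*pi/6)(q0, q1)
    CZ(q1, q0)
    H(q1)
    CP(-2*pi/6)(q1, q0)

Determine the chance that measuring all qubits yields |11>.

The probability of measuring |11> is 1/4.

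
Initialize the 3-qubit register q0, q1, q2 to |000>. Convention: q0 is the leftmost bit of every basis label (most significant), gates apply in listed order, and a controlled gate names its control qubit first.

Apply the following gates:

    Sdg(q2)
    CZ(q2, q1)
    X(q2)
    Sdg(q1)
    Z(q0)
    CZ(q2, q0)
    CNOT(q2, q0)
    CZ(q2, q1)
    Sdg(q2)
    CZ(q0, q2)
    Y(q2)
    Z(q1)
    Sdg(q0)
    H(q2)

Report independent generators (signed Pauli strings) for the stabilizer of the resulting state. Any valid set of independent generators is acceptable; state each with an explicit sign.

The final state is stabilized by the group generated by +IIX, -ZII, +IZI; other independent generating sets are equally valid.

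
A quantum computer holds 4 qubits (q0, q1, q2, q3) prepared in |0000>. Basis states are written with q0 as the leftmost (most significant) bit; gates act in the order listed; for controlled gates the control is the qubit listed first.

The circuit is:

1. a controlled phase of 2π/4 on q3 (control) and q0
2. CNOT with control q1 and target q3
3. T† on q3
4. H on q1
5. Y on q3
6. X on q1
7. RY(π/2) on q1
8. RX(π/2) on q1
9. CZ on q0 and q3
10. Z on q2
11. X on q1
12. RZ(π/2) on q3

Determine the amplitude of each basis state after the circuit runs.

After the circuit, the state carries amplitude sqrt(2)*exp(3*I*pi/4)/2 on |0001>, sqrt(2)*exp(I*pi/4)/2 on |0101>, and 0 on every other basis state.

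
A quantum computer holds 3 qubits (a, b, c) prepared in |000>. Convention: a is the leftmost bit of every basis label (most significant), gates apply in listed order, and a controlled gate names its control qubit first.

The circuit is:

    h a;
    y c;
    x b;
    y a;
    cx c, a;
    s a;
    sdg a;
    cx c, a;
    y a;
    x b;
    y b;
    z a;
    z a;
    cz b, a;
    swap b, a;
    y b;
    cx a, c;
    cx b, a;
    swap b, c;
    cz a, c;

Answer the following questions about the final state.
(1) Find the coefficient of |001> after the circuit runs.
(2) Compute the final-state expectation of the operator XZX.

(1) The final state's coefficient on |001> equals -sqrt(2)*I/2.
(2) The observable XZX averages to 1.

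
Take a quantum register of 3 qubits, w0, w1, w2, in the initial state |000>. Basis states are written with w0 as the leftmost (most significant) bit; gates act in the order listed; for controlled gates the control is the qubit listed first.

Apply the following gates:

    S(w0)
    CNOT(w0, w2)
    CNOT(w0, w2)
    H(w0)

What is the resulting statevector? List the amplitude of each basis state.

The resulting statevector has amplitude sqrt(2)/2 on |000>, sqrt(2)/2 on |100>, and 0 on every other basis state. Key observation: the block from step 2 through step 3 cancels to the identity and can be dropped.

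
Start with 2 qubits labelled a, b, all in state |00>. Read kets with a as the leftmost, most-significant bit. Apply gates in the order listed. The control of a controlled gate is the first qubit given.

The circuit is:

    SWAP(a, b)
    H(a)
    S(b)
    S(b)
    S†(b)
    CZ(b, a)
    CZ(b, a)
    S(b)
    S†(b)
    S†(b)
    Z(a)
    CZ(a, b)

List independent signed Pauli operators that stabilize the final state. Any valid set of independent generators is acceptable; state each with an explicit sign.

The stabilizer group can be generated by -XI, +IZ, among other valid generating sets. Key observation: steps 3-10 multiply out to the identity, so the circuit reduces to the remaining gates.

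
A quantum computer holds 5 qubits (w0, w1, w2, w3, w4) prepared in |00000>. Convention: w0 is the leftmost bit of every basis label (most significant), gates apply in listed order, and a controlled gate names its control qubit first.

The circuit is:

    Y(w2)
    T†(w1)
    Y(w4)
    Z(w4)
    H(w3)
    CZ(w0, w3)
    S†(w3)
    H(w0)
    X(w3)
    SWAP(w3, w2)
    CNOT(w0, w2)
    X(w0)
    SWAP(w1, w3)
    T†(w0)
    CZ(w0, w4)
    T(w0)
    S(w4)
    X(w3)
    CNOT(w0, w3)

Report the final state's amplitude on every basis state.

The final amplitudes are I/2 on |01011>, 1/2 on |01111>, -1/2 on |11001>, -I/2 on |11101>, and 0 on every other basis state.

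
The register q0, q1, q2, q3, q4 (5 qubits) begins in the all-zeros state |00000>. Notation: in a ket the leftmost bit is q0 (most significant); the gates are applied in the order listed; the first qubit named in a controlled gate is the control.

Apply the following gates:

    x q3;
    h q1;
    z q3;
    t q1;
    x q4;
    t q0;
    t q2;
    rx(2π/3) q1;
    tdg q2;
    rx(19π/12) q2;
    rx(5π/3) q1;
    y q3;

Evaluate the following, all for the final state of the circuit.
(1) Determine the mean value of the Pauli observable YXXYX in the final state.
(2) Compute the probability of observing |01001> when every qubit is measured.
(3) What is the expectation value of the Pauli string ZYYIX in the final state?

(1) In the final state, YXXYX has expectation 0.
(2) A full measurement returns |01001> with probability -sqrt(2)/16 + sqrt(3)/32 + 5/32.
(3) In the final state, ZYYIX has expectation 0.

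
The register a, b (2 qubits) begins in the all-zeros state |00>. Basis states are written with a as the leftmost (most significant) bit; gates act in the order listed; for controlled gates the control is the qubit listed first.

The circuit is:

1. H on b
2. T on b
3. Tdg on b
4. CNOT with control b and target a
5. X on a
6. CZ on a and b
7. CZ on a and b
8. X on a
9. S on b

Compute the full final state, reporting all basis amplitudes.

The final amplitudes are sqrt(2)/2 on |00>, 0 on |01>, 0 on |10>, sqrt(2)*I/2 on |11>. Key observation: the block from step 5 through step 8 cancels to the identity and can be dropped.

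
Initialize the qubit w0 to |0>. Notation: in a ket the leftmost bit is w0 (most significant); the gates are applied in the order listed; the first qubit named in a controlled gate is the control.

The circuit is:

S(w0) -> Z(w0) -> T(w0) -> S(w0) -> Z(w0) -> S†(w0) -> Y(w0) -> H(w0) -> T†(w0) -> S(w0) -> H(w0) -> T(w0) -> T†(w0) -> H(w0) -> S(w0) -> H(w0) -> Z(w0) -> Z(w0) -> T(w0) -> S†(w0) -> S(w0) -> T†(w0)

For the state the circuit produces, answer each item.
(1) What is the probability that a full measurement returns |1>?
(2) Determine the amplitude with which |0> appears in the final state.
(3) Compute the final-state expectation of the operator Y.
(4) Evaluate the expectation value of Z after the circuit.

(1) The probability of measuring |1> is 1/2 - sqrt(2)/4. Key observation: the block from step 11 through step 14 cancels to the identity and can be dropped.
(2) The amplitude on |0> is exp(I*pi/4)/2 + I/2.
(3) In the final state, Y has expectation sqrt(2)/2.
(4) The observable Z averages to sqrt(2)/2.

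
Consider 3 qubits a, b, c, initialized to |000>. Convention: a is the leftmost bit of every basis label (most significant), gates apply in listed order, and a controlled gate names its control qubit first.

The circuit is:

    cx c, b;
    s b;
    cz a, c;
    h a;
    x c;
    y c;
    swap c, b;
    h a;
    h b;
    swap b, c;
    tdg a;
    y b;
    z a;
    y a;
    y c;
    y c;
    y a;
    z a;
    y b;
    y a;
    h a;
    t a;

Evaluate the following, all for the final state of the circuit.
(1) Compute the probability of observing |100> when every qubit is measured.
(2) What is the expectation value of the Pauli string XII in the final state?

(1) The probability of measuring |100> is 1/4. Key observation: steps 12-19 multiply out to the identity, so the circuit reduces to the remaining gates.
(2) The observable XII averages to -sqrt(2)/2.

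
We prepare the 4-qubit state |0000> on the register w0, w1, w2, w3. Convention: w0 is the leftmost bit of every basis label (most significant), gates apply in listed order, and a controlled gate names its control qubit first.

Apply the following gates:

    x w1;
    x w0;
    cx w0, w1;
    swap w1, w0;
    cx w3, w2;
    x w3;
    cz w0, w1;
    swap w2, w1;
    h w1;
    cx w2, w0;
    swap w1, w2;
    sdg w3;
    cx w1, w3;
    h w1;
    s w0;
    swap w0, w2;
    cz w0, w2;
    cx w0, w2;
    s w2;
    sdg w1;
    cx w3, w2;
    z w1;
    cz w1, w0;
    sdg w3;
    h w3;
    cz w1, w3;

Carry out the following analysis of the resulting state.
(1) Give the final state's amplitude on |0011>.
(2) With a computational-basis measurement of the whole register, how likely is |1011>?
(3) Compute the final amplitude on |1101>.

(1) |0011> carries amplitude sqrt(2)*I/4 in the final state.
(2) The probability of measuring |1011> is 0.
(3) |1101> carries amplitude sqrt(2)*I/4 in the final state.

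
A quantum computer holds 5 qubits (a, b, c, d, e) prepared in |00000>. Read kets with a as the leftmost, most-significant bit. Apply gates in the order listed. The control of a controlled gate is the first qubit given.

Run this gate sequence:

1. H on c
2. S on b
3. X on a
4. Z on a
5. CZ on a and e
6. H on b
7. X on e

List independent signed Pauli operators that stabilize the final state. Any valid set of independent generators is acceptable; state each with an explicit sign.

The stabilizer group can be generated by +IXIII, +IIXII, -ZIIII, +IIIZI, -IIIIZ, among other valid generating sets.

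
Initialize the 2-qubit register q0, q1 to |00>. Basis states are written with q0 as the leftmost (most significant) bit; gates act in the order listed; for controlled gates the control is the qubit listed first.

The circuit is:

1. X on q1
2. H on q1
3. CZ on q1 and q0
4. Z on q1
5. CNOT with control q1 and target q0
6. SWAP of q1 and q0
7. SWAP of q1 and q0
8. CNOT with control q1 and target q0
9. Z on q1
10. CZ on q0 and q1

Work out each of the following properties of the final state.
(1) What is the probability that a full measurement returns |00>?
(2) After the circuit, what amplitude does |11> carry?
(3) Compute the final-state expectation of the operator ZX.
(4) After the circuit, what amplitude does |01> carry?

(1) The probability of measuring |00> is 1/2. Key observation: gates 4-9 undo each other exactly, leaving only the rest of the circuit to track.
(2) The final state's coefficient on |11> equals 0.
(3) The observable ZX averages to -1.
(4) The amplitude on |01> is -sqrt(2)/2.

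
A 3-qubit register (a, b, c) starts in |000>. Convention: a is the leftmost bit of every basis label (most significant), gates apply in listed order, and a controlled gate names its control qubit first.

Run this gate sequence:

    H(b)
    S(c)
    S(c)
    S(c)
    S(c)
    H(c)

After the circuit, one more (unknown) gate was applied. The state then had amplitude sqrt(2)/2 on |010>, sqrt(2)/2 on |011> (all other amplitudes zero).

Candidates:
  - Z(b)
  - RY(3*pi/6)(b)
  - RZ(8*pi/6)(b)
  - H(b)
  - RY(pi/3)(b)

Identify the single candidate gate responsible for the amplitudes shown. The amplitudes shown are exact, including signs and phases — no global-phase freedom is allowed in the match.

The unique candidate consistent with the amplitudes is RY(3*pi/6)(b).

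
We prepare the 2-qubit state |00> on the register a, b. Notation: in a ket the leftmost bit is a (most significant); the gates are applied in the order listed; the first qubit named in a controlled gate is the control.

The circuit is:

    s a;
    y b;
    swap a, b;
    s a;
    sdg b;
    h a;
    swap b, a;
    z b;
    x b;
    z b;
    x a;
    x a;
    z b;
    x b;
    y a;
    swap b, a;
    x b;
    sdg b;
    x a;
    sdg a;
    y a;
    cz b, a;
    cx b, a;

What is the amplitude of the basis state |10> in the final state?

The final state's coefficient on |10> equals sqrt(2)/2. Key observation: the block from step 9 through step 14 cancels to the identity and can be dropped.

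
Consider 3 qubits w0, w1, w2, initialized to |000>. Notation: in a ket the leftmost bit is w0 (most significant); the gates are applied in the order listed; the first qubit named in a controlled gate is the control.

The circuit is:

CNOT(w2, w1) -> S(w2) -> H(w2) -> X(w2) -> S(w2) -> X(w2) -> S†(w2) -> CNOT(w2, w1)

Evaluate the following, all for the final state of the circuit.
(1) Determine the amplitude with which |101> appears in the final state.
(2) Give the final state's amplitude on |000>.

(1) The amplitude on |101> is 0.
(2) |000> carries amplitude sqrt(2)*I/2 in the final state.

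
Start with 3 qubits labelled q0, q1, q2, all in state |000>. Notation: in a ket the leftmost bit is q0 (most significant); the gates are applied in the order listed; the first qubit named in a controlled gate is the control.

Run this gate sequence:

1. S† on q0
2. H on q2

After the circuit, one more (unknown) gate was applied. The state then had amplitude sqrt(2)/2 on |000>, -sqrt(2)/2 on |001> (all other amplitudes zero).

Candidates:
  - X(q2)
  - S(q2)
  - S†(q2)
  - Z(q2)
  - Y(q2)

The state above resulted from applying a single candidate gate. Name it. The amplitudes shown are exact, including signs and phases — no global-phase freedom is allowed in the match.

It was Z(q2) that produced the state shown.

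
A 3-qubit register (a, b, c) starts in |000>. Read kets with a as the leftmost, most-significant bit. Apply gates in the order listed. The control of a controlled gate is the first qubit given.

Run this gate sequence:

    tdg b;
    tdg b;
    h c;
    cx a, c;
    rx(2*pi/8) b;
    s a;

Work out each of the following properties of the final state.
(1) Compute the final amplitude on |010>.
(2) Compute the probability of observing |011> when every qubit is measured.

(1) |010> carries amplitude -I*sqrt(4 - 2*sqrt(2))/4 in the final state.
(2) The probability of measuring |011> is 1/4 - sqrt(2)/8.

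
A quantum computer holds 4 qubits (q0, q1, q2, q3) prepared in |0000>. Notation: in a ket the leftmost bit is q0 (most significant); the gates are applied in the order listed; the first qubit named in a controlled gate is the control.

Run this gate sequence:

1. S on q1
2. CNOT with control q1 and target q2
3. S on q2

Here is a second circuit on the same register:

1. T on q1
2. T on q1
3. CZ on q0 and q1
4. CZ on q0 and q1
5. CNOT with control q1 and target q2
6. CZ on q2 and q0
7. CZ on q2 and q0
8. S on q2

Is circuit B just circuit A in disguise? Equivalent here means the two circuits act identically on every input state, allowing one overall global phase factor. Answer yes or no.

Yes: on every input state the two circuits agree up to one overall phase factor.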